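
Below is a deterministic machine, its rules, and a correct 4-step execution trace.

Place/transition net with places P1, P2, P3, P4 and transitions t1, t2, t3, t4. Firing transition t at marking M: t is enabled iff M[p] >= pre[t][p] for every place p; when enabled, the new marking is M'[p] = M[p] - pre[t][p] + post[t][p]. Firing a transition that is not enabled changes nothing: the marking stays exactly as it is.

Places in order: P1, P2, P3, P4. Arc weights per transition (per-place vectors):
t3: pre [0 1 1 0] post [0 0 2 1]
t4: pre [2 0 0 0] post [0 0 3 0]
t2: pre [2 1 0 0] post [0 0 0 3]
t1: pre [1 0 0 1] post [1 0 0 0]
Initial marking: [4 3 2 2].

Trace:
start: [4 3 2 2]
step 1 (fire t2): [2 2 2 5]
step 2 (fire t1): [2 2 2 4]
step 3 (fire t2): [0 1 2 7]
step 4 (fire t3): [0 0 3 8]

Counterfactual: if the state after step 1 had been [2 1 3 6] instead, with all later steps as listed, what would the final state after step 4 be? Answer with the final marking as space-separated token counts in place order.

0 0 3 8

state after step 1 := [2 1 3 6]
step 2 (fire t1): [2 1 3 5]
step 3 (fire t2): [0 0 3 8]
step 4 (fire t3): [0 0 3 8]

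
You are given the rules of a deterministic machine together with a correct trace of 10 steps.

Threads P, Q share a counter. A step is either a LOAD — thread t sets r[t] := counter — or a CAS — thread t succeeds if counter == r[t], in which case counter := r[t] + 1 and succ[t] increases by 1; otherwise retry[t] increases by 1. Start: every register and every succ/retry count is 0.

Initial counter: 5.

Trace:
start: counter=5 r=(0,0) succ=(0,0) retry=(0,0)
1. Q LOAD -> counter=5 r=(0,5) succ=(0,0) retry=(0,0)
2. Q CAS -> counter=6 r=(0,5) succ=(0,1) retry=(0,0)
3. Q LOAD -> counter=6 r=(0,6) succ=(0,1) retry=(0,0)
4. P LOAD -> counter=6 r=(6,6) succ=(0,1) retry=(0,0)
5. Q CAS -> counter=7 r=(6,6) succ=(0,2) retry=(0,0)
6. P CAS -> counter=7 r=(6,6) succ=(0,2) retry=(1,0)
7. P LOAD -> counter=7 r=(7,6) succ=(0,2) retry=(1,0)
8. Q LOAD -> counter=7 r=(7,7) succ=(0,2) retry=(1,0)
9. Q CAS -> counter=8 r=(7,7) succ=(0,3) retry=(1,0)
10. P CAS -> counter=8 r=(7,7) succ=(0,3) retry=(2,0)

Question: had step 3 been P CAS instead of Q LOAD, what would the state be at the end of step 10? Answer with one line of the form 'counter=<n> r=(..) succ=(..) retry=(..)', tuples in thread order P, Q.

counter=8 r=(7,7) succ=(1,2) retry=(2,1)

(re-executing from step 3 with the substitution; state before step 3: counter=6 r=(0,5) succ=(0,1) retry=(0,0))
3. P CAS -> counter=6 r=(0,5) succ=(0,1) retry=(1,0)
4. P LOAD -> counter=6 r=(6,5) succ=(0,1) retry=(1,0)
5. Q CAS -> counter=6 r=(6,5) succ=(0,1) retry=(1,1)
6. P CAS -> counter=7 r=(6,5) succ=(1,1) retry=(1,1)
7. P LOAD -> counter=7 r=(7,5) succ=(1,1) retry=(1,1)
8. Q LOAD -> counter=7 r=(7,7) succ=(1,1) retry=(1,1)
9. Q CAS -> counter=8 r=(7,7) succ=(1,2) retry=(1,1)
10. P CAS -> counter=8 r=(7,7) succ=(1,2) retry=(2,1)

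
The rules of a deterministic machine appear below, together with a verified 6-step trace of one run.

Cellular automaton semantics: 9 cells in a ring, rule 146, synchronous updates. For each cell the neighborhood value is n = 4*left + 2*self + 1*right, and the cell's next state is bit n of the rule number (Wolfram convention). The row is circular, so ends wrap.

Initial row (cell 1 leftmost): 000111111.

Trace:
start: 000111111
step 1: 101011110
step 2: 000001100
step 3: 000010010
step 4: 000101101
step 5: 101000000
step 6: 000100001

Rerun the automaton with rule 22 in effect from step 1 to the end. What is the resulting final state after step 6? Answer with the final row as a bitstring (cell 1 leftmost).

(re-executing steps 1..6 under rule 22; state before step 1: 000111111)
step 1: 101000000
step 2: 101100001
step 3: 000010010
step 4: 000111111
step 5: 101000000
step 6: 101100001

101100001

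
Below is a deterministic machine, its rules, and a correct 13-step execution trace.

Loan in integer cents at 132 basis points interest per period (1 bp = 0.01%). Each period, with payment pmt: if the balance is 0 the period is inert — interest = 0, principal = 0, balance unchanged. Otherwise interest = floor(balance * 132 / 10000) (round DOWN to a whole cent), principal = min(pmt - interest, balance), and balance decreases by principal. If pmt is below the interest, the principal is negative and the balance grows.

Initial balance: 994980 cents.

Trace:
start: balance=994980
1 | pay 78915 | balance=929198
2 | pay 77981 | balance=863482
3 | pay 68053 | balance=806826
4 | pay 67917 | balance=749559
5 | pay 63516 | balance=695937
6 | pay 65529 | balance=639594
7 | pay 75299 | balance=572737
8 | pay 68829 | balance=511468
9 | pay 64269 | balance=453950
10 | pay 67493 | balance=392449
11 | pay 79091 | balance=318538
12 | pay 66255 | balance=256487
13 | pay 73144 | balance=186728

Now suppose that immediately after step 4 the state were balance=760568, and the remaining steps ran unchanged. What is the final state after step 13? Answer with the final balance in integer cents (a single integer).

199114

state after step 4 := balance=760568
5 | pay 63516 | balance=707091
6 | pay 65529 | balance=650895
7 | pay 75299 | balance=584187
8 | pay 68829 | balance=523069
9 | pay 64269 | balance=465704
10 | pay 67493 | balance=404358
11 | pay 79091 | balance=330604
12 | pay 66255 | balance=268712
13 | pay 73144 | balance=199114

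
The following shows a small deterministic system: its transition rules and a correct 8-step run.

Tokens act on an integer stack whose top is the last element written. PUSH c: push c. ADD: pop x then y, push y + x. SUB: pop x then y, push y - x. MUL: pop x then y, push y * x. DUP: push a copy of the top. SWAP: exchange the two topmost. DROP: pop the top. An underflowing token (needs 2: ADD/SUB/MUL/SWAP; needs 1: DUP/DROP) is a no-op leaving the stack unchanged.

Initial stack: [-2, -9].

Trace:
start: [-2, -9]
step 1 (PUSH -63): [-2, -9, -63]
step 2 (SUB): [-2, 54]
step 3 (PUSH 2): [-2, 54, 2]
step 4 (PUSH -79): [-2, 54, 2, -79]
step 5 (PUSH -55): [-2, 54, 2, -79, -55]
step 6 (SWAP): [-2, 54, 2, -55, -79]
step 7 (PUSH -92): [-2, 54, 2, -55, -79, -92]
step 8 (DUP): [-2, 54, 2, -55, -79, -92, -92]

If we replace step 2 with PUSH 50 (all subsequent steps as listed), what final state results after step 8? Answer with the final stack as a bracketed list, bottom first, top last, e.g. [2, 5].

[-2, -9, -63, 50, 2, -55, -79, -92, -92]

(re-executing from step 2 with the substitution; state before step 2: [-2, -9, -63])
step 2 (PUSH 50): [-2, -9, -63, 50]
step 3 (PUSH 2): [-2, -9, -63, 50, 2]
step 4 (PUSH -79): [-2, -9, -63, 50, 2, -79]
step 5 (PUSH -55): [-2, -9, -63, 50, 2, -79, -55]
step 6 (SWAP): [-2, -9, -63, 50, 2, -55, -79]
step 7 (PUSH -92): [-2, -9, -63, 50, 2, -55, -79, -92]
step 8 (DUP): [-2, -9, -63, 50, 2, -55, -79, -92, -92]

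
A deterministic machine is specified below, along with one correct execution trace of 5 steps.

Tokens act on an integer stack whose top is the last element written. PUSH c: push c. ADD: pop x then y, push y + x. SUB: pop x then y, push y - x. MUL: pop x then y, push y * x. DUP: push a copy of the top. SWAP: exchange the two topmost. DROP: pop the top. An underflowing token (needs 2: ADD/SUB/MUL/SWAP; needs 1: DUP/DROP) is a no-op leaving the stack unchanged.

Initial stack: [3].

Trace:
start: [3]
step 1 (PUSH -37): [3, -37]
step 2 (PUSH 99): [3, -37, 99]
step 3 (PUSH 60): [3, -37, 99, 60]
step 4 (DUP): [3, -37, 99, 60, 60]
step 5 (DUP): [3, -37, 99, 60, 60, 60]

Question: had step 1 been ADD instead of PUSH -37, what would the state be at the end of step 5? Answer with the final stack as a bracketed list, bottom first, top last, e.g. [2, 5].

[3, 99, 60, 60, 60]

(re-executing from step 1 with the substitution; state before step 1: [3])
step 1 (ADD): [3]
step 2 (PUSH 99): [3, 99]
step 3 (PUSH 60): [3, 99, 60]
step 4 (DUP): [3, 99, 60, 60]
step 5 (DUP): [3, 99, 60, 60, 60]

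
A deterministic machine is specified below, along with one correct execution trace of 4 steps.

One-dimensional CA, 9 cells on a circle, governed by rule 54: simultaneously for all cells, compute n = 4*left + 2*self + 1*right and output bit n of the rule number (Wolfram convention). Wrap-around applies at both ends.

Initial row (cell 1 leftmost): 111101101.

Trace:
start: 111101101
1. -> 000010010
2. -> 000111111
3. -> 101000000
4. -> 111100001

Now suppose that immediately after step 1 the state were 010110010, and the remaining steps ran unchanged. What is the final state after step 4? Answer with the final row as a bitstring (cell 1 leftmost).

state after step 1 := 010110010
2. -> 111001111
3. -> 000110000
4. -> 001001000

001001000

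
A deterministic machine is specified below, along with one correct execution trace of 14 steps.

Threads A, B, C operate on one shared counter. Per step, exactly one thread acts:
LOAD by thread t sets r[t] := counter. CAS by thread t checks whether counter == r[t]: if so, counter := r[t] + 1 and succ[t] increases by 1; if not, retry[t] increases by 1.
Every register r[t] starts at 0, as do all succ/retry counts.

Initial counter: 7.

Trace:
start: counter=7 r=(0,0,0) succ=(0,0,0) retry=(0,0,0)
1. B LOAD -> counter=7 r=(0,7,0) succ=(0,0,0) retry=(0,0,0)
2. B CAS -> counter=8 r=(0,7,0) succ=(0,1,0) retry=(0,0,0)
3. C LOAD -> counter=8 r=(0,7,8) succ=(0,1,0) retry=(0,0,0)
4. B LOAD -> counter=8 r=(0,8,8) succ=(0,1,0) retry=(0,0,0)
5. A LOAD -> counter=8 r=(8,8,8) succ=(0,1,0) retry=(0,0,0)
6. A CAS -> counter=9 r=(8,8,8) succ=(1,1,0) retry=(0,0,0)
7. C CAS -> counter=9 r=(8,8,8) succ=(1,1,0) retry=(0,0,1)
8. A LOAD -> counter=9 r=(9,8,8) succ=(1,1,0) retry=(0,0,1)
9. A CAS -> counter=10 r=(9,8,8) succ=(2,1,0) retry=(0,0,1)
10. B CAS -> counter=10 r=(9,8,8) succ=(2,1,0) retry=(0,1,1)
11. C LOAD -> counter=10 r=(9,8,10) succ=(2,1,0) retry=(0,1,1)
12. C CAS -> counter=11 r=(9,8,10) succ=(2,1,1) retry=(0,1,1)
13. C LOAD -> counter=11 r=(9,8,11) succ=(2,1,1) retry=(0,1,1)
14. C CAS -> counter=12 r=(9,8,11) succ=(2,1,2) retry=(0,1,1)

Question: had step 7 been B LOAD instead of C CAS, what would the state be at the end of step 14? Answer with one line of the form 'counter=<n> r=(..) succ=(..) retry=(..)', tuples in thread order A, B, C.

counter=12 r=(9,9,11) succ=(2,1,2) retry=(0,1,0)

(re-executing from step 7 with the substitution; state before step 7: counter=9 r=(8,8,8) succ=(1,1,0) retry=(0,0,0))
7. B LOAD -> counter=9 r=(8,9,8) succ=(1,1,0) retry=(0,0,0)
8. A LOAD -> counter=9 r=(9,9,8) succ=(1,1,0) retry=(0,0,0)
9. A CAS -> counter=10 r=(9,9,8) succ=(2,1,0) retry=(0,0,0)
10. B CAS -> counter=10 r=(9,9,8) succ=(2,1,0) retry=(0,1,0)
11. C LOAD -> counter=10 r=(9,9,10) succ=(2,1,0) retry=(0,1,0)
12. C CAS -> counter=11 r=(9,9,10) succ=(2,1,1) retry=(0,1,0)
13. C LOAD -> counter=11 r=(9,9,11) succ=(2,1,1) retry=(0,1,0)
14. C CAS -> counter=12 r=(9,9,11) succ=(2,1,2) retry=(0,1,0)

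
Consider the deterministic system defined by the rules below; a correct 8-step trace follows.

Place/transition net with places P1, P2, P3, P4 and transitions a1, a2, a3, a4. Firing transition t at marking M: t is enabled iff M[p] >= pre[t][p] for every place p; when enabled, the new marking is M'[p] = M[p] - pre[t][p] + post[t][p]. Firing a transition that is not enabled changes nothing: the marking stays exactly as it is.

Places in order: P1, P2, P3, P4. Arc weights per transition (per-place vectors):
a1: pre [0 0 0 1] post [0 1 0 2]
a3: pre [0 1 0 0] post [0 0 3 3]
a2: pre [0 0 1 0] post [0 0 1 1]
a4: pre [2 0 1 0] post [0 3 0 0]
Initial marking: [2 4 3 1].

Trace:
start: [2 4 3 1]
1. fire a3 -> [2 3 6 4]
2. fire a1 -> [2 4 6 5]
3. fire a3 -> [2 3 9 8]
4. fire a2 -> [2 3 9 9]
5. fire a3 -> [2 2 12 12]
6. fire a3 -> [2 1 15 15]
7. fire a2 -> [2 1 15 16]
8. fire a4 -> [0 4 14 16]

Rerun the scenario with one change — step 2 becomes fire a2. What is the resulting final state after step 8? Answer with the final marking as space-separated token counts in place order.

(re-executing from step 2 with the substitution; state before step 2: [2 3 6 4])
2. fire a2 -> [2 3 6 5]
3. fire a3 -> [2 2 9 8]
4. fire a2 -> [2 2 9 9]
5. fire a3 -> [2 1 12 12]
6. fire a3 -> [2 0 15 15]
7. fire a2 -> [2 0 15 16]
8. fire a4 -> [0 3 14 16]

0 3 14 16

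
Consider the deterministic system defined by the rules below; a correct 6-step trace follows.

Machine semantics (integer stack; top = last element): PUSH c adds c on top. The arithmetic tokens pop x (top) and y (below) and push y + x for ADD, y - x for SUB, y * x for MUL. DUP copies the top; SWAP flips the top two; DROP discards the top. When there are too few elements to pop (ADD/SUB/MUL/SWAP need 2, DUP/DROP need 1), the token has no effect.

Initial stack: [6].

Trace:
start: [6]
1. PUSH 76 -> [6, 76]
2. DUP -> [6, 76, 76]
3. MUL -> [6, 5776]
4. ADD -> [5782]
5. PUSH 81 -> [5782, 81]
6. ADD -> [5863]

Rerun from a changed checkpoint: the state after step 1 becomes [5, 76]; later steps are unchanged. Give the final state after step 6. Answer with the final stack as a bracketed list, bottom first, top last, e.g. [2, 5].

[5862]

state after step 1 := [5, 76]
2. DUP -> [5, 76, 76]
3. MUL -> [5, 5776]
4. ADD -> [5781]
5. PUSH 81 -> [5781, 81]
6. ADD -> [5862]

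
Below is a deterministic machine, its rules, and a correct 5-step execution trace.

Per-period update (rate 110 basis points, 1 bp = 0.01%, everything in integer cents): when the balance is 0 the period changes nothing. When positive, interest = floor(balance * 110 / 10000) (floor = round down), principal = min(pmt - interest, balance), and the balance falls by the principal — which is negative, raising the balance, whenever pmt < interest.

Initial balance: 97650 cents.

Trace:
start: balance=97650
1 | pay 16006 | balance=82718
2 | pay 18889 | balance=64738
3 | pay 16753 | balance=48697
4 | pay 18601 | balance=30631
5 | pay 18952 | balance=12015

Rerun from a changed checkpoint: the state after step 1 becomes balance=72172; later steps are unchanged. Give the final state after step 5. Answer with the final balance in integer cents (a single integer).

state after step 1 := balance=72172
2 | pay 18889 | balance=54076
3 | pay 16753 | balance=37917
4 | pay 18601 | balance=19733
5 | pay 18952 | balance=998

998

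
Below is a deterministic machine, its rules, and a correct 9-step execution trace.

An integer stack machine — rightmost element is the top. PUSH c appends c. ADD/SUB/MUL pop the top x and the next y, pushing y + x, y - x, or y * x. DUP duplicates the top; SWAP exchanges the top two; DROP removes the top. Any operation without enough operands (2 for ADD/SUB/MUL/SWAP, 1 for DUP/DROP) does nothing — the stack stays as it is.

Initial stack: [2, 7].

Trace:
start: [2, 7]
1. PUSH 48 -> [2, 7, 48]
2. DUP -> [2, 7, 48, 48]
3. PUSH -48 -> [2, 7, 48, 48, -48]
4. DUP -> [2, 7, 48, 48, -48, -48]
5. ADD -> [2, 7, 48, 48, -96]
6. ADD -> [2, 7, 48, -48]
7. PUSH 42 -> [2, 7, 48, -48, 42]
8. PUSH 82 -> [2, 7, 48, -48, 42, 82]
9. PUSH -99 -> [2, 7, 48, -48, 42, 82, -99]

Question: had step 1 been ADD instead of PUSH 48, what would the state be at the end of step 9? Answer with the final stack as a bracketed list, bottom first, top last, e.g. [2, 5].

[9, -87, 42, 82, -99]

(re-executing from step 1 with the substitution; state before step 1: [2, 7])
1. ADD -> [9]
2. DUP -> [9, 9]
3. PUSH -48 -> [9, 9, -48]
4. DUP -> [9, 9, -48, -48]
5. ADD -> [9, 9, -96]
6. ADD -> [9, -87]
7. PUSH 42 -> [9, -87, 42]
8. PUSH 82 -> [9, -87, 42, 82]
9. PUSH -99 -> [9, -87, 42, 82, -99]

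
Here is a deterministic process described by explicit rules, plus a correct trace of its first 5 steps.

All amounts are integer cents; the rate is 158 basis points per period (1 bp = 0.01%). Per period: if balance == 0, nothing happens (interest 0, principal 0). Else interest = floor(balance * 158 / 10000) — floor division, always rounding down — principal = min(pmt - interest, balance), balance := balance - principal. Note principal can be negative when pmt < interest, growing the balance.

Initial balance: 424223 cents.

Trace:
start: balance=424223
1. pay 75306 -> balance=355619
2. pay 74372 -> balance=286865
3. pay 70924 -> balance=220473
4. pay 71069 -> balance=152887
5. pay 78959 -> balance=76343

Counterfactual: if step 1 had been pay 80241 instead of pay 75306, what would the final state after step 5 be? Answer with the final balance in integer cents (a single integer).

71089

(re-executing from step 1 with the substitution; state before step 1: balance=424223)
1. pay 80241 -> balance=350684
2. pay 74372 -> balance=281852
3. pay 70924 -> balance=215381
4. pay 71069 -> balance=147715
5. pay 78959 -> balance=71089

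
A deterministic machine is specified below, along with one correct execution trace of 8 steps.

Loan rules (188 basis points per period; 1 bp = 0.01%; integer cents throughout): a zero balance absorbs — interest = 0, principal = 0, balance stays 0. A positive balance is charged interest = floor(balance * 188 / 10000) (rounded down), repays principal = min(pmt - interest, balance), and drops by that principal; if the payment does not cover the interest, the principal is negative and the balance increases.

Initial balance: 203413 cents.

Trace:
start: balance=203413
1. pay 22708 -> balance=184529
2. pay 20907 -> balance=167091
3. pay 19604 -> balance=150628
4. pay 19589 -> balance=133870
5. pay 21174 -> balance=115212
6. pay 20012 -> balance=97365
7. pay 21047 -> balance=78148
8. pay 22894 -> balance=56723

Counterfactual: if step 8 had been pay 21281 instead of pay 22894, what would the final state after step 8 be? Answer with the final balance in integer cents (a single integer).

58336

(re-executing from step 8 with the substitution; state before step 8: balance=78148)
8. pay 21281 -> balance=58336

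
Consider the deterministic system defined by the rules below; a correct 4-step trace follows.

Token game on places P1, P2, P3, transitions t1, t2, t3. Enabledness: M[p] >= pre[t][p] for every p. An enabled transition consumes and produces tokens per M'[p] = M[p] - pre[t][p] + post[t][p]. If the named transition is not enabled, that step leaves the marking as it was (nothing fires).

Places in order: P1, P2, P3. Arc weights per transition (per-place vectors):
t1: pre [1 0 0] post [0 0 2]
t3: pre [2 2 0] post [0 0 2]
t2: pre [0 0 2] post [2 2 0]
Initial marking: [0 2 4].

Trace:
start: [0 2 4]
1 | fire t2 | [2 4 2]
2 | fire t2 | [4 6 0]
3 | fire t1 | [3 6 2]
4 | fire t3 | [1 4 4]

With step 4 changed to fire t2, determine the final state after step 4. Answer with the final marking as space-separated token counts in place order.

(re-executing from step 4 with the substitution; state before step 4: [3 6 2])
4 | fire t2 | [5 8 0]

5 8 0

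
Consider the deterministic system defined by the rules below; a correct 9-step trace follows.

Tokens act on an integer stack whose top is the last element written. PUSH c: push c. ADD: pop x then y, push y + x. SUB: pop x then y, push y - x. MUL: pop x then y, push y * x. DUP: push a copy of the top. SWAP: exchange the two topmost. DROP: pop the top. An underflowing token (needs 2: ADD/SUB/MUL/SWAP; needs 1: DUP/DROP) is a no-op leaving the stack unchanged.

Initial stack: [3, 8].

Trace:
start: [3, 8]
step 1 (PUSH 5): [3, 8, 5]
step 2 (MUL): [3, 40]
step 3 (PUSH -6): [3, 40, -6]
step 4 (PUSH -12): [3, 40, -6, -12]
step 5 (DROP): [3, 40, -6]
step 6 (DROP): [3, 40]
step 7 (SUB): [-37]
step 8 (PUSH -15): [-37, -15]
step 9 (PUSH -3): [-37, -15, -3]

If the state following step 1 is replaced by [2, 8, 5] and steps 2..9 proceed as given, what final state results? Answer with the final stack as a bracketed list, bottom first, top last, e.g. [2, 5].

state after step 1 := [2, 8, 5]
step 2 (MUL): [2, 40]
step 3 (PUSH -6): [2, 40, -6]
step 4 (PUSH -12): [2, 40, -6, -12]
step 5 (DROP): [2, 40, -6]
step 6 (DROP): [2, 40]
step 7 (SUB): [-38]
step 8 (PUSH -15): [-38, -15]
step 9 (PUSH -3): [-38, -15, -3]

[-38, -15, -3]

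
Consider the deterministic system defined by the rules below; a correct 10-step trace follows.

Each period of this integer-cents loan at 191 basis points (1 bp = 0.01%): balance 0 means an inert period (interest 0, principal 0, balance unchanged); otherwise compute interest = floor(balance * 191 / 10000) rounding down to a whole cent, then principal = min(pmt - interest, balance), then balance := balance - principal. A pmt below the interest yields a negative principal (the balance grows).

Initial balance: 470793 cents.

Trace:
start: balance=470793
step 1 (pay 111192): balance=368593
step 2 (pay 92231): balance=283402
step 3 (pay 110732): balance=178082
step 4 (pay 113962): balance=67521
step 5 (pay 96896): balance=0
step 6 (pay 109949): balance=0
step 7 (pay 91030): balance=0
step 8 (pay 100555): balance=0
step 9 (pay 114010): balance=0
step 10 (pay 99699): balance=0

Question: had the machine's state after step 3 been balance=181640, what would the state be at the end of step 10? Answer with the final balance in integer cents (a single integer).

0

state after step 3 := balance=181640
step 4 (pay 113962): balance=71147
step 5 (pay 96896): balance=0
step 6 (pay 109949): balance=0
step 7 (pay 91030): balance=0
step 8 (pay 100555): balance=0
step 9 (pay 114010): balance=0
step 10 (pay 99699): balance=0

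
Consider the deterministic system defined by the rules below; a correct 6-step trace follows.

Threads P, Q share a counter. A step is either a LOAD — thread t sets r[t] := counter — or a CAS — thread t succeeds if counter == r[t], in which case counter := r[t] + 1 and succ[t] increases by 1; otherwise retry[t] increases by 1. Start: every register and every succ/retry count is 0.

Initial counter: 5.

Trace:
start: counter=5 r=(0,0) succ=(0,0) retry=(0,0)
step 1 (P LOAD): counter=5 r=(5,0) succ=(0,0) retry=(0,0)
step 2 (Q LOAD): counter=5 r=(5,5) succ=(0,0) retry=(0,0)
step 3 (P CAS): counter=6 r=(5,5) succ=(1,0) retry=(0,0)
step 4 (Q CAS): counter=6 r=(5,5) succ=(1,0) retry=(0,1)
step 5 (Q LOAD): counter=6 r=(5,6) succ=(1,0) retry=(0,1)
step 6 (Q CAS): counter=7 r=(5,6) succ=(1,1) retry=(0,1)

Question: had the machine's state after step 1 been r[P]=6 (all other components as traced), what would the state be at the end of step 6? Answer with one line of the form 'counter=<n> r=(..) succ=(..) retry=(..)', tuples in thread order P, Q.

state after step 1 := counter=5 r=(6,0) succ=(0,0) retry=(0,0)
step 2 (Q LOAD): counter=5 r=(6,5) succ=(0,0) retry=(0,0)
step 3 (P CAS): counter=5 r=(6,5) succ=(0,0) retry=(1,0)
step 4 (Q CAS): counter=6 r=(6,5) succ=(0,1) retry=(1,0)
step 5 (Q LOAD): counter=6 r=(6,6) succ=(0,1) retry=(1,0)
step 6 (Q CAS): counter=7 r=(6,6) succ=(0,2) retry=(1,0)

counter=7 r=(6,6) succ=(0,2) retry=(1,0)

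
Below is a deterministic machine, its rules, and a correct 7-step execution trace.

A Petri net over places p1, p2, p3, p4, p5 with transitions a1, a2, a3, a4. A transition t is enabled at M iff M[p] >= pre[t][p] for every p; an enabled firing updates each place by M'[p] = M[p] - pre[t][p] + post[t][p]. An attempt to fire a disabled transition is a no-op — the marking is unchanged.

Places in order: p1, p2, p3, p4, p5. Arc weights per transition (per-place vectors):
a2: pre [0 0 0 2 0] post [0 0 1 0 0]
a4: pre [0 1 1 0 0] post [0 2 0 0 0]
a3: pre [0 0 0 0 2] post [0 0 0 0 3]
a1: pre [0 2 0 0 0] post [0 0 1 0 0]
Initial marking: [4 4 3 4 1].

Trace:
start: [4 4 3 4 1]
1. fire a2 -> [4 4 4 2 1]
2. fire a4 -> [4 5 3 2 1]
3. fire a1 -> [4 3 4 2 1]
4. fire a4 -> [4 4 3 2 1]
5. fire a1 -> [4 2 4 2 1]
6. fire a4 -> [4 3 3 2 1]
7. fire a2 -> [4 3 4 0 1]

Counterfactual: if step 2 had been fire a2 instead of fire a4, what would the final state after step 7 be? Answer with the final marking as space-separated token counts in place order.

(re-executing from step 2 with the substitution; state before step 2: [4 4 4 2 1])
2. fire a2 -> [4 4 5 0 1]
3. fire a1 -> [4 2 6 0 1]
4. fire a4 -> [4 3 5 0 1]
5. fire a1 -> [4 1 6 0 1]
6. fire a4 -> [4 2 5 0 1]
7. fire a2 -> [4 2 5 0 1]

4 2 5 0 1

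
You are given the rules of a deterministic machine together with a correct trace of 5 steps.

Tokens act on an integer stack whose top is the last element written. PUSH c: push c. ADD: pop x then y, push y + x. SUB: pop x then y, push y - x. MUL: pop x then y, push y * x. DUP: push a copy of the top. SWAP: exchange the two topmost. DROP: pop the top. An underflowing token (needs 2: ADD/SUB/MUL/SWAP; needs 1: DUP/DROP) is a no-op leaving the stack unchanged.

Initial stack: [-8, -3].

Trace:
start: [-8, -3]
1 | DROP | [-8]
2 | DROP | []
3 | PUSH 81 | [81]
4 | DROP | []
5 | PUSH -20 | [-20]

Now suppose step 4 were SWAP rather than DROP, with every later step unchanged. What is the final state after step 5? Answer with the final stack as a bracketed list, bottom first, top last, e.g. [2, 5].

(re-executing from step 4 with the substitution; state before step 4: [81])
4 | SWAP | [81]
5 | PUSH -20 | [81, -20]

[81, -20]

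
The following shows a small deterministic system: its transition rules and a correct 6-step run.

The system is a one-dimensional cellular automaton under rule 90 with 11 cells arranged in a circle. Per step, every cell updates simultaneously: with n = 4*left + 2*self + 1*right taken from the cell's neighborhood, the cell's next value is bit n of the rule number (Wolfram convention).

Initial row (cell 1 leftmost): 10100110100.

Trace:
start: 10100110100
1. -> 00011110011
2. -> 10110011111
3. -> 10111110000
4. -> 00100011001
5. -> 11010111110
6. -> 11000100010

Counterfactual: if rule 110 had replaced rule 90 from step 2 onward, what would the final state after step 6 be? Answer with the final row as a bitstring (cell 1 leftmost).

(re-executing steps 2..6 under rule 110; state before step 2: 00011110011)
2. -> 00110010111
3. -> 01110111101
4. -> 11011100111
5. -> 01110101100
6. -> 11011111100

11011111100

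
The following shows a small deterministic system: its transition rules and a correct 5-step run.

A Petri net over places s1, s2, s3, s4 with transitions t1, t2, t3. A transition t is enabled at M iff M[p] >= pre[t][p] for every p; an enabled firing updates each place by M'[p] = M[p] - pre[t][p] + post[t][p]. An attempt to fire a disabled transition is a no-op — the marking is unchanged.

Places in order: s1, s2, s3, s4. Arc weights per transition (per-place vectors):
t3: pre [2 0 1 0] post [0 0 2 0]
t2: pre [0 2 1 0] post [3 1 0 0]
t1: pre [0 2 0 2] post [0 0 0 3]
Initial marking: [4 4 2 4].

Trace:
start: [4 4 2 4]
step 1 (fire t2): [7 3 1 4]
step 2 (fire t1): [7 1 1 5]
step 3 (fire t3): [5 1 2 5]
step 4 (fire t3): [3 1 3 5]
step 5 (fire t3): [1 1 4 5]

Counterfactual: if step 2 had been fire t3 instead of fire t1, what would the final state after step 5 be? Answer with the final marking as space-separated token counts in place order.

1 3 4 4

(re-executing from step 2 with the substitution; state before step 2: [7 3 1 4])
step 2 (fire t3): [5 3 2 4]
step 3 (fire t3): [3 3 3 4]
step 4 (fire t3): [1 3 4 4]
step 5 (fire t3): [1 3 4 4]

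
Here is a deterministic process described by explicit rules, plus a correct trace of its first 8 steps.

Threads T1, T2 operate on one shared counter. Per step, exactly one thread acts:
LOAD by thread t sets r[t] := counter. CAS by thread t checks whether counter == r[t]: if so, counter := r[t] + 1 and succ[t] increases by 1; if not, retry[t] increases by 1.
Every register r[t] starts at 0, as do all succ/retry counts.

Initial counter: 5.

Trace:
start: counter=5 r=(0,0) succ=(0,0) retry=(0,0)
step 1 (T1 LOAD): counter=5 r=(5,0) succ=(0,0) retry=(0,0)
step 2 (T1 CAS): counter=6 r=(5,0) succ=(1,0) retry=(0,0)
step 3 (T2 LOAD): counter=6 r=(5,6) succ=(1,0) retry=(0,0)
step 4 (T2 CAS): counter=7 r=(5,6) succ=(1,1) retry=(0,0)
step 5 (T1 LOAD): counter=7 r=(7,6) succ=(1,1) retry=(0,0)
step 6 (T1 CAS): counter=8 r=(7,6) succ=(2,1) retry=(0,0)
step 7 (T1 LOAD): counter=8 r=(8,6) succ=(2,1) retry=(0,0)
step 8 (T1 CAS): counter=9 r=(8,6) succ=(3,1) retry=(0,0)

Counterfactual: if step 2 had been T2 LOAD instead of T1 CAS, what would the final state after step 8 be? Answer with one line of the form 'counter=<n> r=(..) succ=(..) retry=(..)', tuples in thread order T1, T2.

counter=8 r=(7,5) succ=(2,1) retry=(0,0)

(re-executing from step 2 with the substitution; state before step 2: counter=5 r=(5,0) succ=(0,0) retry=(0,0))
step 2 (T2 LOAD): counter=5 r=(5,5) succ=(0,0) retry=(0,0)
step 3 (T2 LOAD): counter=5 r=(5,5) succ=(0,0) retry=(0,0)
step 4 (T2 CAS): counter=6 r=(5,5) succ=(0,1) retry=(0,0)
step 5 (T1 LOAD): counter=6 r=(6,5) succ=(0,1) retry=(0,0)
step 6 (T1 CAS): counter=7 r=(6,5) succ=(1,1) retry=(0,0)
step 7 (T1 LOAD): counter=7 r=(7,5) succ=(1,1) retry=(0,0)
step 8 (T1 CAS): counter=8 r=(7,5) succ=(2,1) retry=(0,0)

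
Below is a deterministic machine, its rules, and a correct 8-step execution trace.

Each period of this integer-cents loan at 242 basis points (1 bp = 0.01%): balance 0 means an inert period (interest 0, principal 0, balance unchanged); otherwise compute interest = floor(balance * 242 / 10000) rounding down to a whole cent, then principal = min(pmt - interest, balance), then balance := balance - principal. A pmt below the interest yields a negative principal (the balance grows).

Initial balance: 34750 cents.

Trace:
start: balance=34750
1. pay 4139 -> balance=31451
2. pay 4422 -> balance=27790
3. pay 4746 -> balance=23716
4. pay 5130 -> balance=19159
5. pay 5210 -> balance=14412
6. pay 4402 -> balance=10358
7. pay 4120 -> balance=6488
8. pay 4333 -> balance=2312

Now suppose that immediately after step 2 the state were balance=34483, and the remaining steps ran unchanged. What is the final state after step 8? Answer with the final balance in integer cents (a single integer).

state after step 2 := balance=34483
3. pay 4746 -> balance=30571
4. pay 5130 -> balance=26180
5. pay 5210 -> balance=21603
6. pay 4402 -> balance=17723
7. pay 4120 -> balance=14031
8. pay 4333 -> balance=10037

10037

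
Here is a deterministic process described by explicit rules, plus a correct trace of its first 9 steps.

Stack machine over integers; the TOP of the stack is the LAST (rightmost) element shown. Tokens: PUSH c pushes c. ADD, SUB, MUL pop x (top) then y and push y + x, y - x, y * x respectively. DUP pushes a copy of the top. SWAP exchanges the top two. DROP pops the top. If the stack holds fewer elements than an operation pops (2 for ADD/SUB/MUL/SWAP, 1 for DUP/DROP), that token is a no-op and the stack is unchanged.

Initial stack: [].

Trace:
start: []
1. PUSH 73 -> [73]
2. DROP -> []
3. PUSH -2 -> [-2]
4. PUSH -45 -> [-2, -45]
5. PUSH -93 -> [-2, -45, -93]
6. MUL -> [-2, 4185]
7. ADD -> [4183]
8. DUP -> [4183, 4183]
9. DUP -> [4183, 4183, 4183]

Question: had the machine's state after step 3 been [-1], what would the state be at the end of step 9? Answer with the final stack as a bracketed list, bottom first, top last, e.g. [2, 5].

[4184, 4184, 4184]

state after step 3 := [-1]
4. PUSH -45 -> [-1, -45]
5. PUSH -93 -> [-1, -45, -93]
6. MUL -> [-1, 4185]
7. ADD -> [4184]
8. DUP -> [4184, 4184]
9. DUP -> [4184, 4184, 4184]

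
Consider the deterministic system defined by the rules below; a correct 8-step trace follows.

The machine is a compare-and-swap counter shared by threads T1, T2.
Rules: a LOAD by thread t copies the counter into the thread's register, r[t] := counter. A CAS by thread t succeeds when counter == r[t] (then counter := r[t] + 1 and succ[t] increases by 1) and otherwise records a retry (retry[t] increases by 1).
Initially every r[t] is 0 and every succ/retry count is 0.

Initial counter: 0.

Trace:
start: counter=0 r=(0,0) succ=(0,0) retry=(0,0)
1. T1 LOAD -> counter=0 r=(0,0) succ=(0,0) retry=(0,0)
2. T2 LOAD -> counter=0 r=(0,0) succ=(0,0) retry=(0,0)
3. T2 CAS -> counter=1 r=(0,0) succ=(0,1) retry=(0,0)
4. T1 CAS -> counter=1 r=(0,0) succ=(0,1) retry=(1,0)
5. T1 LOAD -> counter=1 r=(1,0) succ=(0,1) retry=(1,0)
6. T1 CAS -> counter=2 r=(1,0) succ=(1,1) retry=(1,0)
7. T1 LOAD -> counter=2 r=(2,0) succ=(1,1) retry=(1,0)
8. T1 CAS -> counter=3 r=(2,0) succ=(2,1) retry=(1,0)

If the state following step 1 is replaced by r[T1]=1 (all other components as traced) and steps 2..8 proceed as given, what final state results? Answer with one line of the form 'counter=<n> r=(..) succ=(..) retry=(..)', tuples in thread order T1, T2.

state after step 1 := counter=0 r=(1,0) succ=(0,0) retry=(0,0)
2. T2 LOAD -> counter=0 r=(1,0) succ=(0,0) retry=(0,0)
3. T2 CAS -> counter=1 r=(1,0) succ=(0,1) retry=(0,0)
4. T1 CAS -> counter=2 r=(1,0) succ=(1,1) retry=(0,0)
5. T1 LOAD -> counter=2 r=(2,0) succ=(1,1) retry=(0,0)
6. T1 CAS -> counter=3 r=(2,0) succ=(2,1) retry=(0,0)
7. T1 LOAD -> counter=3 r=(3,0) succ=(2,1) retry=(0,0)
8. T1 CAS -> counter=4 r=(3,0) succ=(3,1) retry=(0,0)

counter=4 r=(3,0) succ=(3,1) retry=(0,0)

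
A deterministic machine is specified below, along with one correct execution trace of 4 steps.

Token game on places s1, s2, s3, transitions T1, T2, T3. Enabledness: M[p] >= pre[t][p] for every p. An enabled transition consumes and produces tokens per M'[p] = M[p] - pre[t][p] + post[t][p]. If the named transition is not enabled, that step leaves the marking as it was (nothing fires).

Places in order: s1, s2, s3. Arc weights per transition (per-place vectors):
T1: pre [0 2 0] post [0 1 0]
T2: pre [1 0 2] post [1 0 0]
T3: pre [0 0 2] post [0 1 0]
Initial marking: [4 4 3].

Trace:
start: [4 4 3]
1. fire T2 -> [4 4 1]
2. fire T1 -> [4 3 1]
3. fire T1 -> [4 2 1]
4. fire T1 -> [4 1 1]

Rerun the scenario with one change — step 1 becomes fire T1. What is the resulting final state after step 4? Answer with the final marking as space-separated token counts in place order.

(re-executing from step 1 with the substitution; state before step 1: [4 4 3])
1. fire T1 -> [4 3 3]
2. fire T1 -> [4 2 3]
3. fire T1 -> [4 1 3]
4. fire T1 -> [4 1 3]

4 1 3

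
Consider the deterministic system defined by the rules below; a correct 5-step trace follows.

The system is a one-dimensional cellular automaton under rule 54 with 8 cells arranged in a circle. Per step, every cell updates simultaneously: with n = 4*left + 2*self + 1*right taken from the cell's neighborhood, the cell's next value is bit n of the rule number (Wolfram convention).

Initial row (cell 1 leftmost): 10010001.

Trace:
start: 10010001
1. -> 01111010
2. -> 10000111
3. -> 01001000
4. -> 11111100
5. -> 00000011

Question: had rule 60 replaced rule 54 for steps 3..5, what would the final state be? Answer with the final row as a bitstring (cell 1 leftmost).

01010101

(re-executing steps 3..5 under rule 60; state before step 3: 10000111)
3. -> 01000100
4. -> 01100110
5. -> 01010101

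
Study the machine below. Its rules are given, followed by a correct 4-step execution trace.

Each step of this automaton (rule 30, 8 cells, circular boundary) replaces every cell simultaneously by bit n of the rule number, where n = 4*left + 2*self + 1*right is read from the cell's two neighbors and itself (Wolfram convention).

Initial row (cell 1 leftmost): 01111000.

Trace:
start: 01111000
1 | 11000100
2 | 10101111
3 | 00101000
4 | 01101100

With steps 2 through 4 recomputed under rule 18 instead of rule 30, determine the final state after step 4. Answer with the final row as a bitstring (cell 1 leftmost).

00100001

(re-executing steps 2..4 under rule 18; state before step 2: 11000100)
2 | 00101011
3 | 11000000
4 | 00100001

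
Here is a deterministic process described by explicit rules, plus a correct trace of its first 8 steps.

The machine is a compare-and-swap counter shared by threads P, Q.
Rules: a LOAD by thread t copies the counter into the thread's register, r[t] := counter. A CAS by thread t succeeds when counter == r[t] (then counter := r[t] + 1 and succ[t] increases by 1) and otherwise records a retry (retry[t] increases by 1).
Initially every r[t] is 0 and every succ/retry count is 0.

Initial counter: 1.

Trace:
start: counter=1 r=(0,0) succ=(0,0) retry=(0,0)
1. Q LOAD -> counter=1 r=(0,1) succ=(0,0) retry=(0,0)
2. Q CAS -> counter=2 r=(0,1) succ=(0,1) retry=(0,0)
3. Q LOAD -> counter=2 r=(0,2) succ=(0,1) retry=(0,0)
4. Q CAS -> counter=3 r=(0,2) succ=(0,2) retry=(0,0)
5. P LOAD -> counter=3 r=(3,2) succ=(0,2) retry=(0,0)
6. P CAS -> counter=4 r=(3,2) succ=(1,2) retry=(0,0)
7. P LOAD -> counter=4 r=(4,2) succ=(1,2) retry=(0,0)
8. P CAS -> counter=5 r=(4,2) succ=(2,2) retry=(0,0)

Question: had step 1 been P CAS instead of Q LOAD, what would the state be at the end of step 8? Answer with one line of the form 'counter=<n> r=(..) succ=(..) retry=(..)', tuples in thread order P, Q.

counter=4 r=(3,1) succ=(2,1) retry=(1,1)

(re-executing from step 1 with the substitution; state before step 1: counter=1 r=(0,0) succ=(0,0) retry=(0,0))
1. P CAS -> counter=1 r=(0,0) succ=(0,0) retry=(1,0)
2. Q CAS -> counter=1 r=(0,0) succ=(0,0) retry=(1,1)
3. Q LOAD -> counter=1 r=(0,1) succ=(0,0) retry=(1,1)
4. Q CAS -> counter=2 r=(0,1) succ=(0,1) retry=(1,1)
5. P LOAD -> counter=2 r=(2,1) succ=(0,1) retry=(1,1)
6. P CAS -> counter=3 r=(2,1) succ=(1,1) retry=(1,1)
7. P LOAD -> counter=3 r=(3,1) succ=(1,1) retry=(1,1)
8. P CAS -> counter=4 r=(3,1) succ=(2,1) retry=(1,1)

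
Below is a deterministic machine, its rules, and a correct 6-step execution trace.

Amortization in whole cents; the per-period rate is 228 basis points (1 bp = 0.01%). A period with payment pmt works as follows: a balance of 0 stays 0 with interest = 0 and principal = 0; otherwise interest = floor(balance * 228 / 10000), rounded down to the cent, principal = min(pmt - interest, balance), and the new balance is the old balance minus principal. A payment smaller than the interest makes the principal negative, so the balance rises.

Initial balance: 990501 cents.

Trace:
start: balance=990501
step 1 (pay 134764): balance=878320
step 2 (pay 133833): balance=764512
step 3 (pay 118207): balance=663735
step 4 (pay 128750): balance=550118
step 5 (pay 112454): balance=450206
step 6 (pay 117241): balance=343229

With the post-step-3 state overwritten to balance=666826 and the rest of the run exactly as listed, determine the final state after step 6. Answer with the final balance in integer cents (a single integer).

346536

state after step 3 := balance=666826
step 4 (pay 128750): balance=553279
step 5 (pay 112454): balance=453439
step 6 (pay 117241): balance=346536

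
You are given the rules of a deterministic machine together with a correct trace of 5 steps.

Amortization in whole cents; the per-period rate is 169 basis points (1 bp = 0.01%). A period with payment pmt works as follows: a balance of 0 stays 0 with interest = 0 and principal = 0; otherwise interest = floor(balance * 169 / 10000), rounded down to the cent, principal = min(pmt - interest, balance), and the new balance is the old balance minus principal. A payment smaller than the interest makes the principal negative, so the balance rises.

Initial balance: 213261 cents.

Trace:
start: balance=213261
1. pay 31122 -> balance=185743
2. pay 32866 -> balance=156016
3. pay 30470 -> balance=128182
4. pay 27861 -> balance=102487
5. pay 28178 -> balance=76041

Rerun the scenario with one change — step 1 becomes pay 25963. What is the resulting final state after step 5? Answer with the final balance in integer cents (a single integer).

81557

(re-executing from step 1 with the substitution; state before step 1: balance=213261)
1. pay 25963 -> balance=190902
2. pay 32866 -> balance=161262
3. pay 30470 -> balance=133517
4. pay 27861 -> balance=107912
5. pay 28178 -> balance=81557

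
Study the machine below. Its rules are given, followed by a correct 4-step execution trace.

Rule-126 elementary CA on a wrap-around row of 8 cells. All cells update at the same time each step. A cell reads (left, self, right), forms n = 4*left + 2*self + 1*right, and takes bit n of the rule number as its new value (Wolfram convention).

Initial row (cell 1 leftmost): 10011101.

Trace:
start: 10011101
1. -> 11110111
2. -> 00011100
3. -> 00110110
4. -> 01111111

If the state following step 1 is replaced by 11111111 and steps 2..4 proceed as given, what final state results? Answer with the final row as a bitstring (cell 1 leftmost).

00000000

state after step 1 := 11111111
2. -> 00000000
3. -> 00000000
4. -> 00000000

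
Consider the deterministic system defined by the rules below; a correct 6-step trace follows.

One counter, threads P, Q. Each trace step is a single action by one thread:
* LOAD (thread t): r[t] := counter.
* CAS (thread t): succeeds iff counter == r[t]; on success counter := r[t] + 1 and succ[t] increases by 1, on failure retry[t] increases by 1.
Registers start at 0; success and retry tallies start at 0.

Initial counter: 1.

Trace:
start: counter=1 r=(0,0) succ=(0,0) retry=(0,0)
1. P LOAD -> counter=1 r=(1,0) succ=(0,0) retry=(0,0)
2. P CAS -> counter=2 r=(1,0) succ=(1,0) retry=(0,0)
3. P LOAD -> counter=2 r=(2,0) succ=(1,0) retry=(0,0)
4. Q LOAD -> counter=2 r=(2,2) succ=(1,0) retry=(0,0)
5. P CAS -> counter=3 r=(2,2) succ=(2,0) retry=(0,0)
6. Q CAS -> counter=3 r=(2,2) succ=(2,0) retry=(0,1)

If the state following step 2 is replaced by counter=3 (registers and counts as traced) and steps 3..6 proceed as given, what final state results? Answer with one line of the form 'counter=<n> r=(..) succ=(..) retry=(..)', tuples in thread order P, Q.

state after step 2 := counter=3 r=(1,0) succ=(1,0) retry=(0,0)
3. P LOAD -> counter=3 r=(3,0) succ=(1,0) retry=(0,0)
4. Q LOAD -> counter=3 r=(3,3) succ=(1,0) retry=(0,0)
5. P CAS -> counter=4 r=(3,3) succ=(2,0) retry=(0,0)
6. Q CAS -> counter=4 r=(3,3) succ=(2,0) retry=(0,1)

counter=4 r=(3,3) succ=(2,0) retry=(0,1)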